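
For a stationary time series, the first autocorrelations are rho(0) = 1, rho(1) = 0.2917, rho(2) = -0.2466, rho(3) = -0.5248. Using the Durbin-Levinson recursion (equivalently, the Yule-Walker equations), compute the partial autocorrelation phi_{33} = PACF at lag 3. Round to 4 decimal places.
\phi_{33} = -0.4040

The PACF at lag k is phi_{kk}, the last component of the solution
to the Yule-Walker system G_k phi = r_k where
  (G_k)_{ij} = rho(|i - j|), (r_k)_i = rho(i), i,j = 1..k.
Equivalently, Durbin-Levinson gives phi_{kk} iteratively:
  phi_{11} = rho(1)
  phi_{kk} = [rho(k) - sum_{j=1..k-1} phi_{k-1,j} rho(k-j)]
            / [1 - sum_{j=1..k-1} phi_{k-1,j} rho(j)],
  phi_{k,j} = phi_{k-1,j} - phi_{kk} phi_{k-1,k-j},  j = 1..k-1.
Step k = 1:
  phi_11 = rho(1) = 0.2917.
Step k = 2:
  phi_22 = [rho(2) - phi_11 rho(1)] / [1 - phi_11 rho(1)] = [-0.2466 - (0.2917)(0.2917)] / [1 - (0.2917)(0.2917)]
         = -0.33168889 / 0.91491111 = -0.362537.
  Update: phi_21 = phi_11 - phi_22 phi_11 = 0.2917 - (-0.362537)(0.2917) = 0.397452.
Step k = 3:
  phi_33 = [rho(3) - phi_21 rho(2) - phi_22 rho(1)] / [1 - phi_21 rho(1) - phi_22 rho(2)]
    numerator   = -0.5248 - (0.397452)(-0.2466) - (-0.362537)(0.2917) = -0.32103638
    denominator = 1 - (0.397452)(0.2917) - (-0.362537)(-0.2466) = 0.7946617
  phi_33 = -0.32103638 / 0.7946617 = -0.404.
Therefore phi_{33} = -0.4040.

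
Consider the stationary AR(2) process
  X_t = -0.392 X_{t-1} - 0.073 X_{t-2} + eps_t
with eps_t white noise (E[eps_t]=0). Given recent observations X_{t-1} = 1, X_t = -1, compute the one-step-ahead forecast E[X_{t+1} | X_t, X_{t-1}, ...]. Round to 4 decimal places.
E[X_{t+1} \mid \mathcal F_t] = 0.3190

For an AR(p) model X_t = c + sum_i phi_i X_{t-i} + eps_t, the
one-step-ahead conditional mean is
  E[X_{t+1} | X_t, ...] = c + sum_i phi_i X_{t+1-i}.
Substitute known values:
  E[X_{t+1} | ...] = (-0.392) * (-1) + (-0.073) * (1)
                   = 0.3190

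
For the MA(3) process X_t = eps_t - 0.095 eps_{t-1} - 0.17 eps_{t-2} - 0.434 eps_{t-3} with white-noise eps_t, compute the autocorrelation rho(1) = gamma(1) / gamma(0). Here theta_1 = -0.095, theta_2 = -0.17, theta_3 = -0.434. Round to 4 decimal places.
\rho(1) = -0.0041

For an MA(q) process with theta_0 = 1, the autocovariance is
  gamma(k) = sigma^2 * sum_{i=0..q-k} theta_i * theta_{i+k},
and rho(k) = gamma(k) / gamma(0). Sigma^2 cancels.
  numerator   = (1)*(-0.095) + (-0.095)*(-0.17) + (-0.17)*(-0.434) = -0.00507.
  denominator = (1)^2 + (-0.095)^2 + (-0.17)^2 + (-0.434)^2 = 1.226281.
  rho(1) = -0.00507 / 1.226281 = -0.0041.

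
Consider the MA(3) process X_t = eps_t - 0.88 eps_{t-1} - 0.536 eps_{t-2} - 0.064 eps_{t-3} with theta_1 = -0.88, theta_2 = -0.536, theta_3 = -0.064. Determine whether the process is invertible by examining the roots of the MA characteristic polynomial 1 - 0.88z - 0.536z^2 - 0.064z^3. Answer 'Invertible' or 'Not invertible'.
\text{Not invertible}

The MA(q) characteristic polynomial is P(z) = 1 - 0.88z - 0.536z^2 - 0.064z^3.
Invertibility requires all roots to lie outside the unit circle, i.e. |z| > 1 for every root.
Degree 3: look for a simple real root z0 first, then factor out (1 - z/z0) and solve the remaining quadratic.
Testing z0 = -5: P(-5) = 1 + (-0.88)(-5) + (-0.536)(-5)^2 + (-0.064)(-5)^3
  = 1 + (4.4) + (-13.4) + (8) = 0.  So z_0 = -5 is a root, |z_0| = 5.
Divide out the factor (1 + 0.2 z) = (1 - z/z0) (since 1/z0 = -0.2):
  P(z) = (1 + 0.2 z)(1 + (-1.08) z + (-0.32) z^2)
  [check: z-coef -1.08 - (-0.2) = -0.88; z^2-coef -0.32 - (-0.2)(-1.08) = -0.536; z^3-coef -(-0.2)(-0.32) = -0.064.]
Remaining roots from the quadratic factor 1 + (-1.08) z + (-0.32) z^2:
  Set 1 + (-1.08) z + (-0.32) z^2 = 0, i.e. a z^2 + b z + c = 0 with a = -0.32, b = -1.08, c = 1.
  Discriminant D = b^2 - 4ac = (-1.08)^2 - 4*(-0.32)*1 = 1.1664 - (-1.28) = 2.4464.
  D >= 0, so the roots are real: z = (-b +/- sqrt(D)) / (2a) = (1.08 +/- 1.564097) / (-0.64).
    z_1 = (1.08 + 1.564097) / (-0.64) = -4.1314,   |z_1| = 4.1314.
    z_2 = (1.08 - 1.564097) / (-0.64) = 0.7564,   |z_2| = 0.7564.
Moduli of all roots: 5.0000, 4.1314, 0.7564.
All moduli strictly greater than 1? No.
Verdict: Not invertible.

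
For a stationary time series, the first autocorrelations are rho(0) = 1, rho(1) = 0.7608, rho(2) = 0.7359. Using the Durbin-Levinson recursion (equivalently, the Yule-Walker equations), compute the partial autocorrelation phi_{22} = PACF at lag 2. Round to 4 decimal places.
\phi_{22} = 0.3730

The PACF at lag k is phi_{kk}, the last component of the solution
to the Yule-Walker system G_k phi = r_k where
  (G_k)_{ij} = rho(|i - j|), (r_k)_i = rho(i), i,j = 1..k.
Equivalently, Durbin-Levinson gives phi_{kk} iteratively:
  phi_{11} = rho(1)
  phi_{kk} = [rho(k) - sum_{j=1..k-1} phi_{k-1,j} rho(k-j)]
            / [1 - sum_{j=1..k-1} phi_{k-1,j} rho(j)],
  phi_{k,j} = phi_{k-1,j} - phi_{kk} phi_{k-1,k-j},  j = 1..k-1.
Step k = 1:
  phi_11 = rho(1) = 0.7608.
Step k = 2:
  phi_22 = [rho(2) - phi_11 rho(1)] / [1 - phi_11 rho(1)] = [0.7359 - (0.7608)(0.7608)] / [1 - (0.7608)(0.7608)]
         = 0.15708336 / 0.42118336 = 0.373.
Therefore phi_{22} = 0.3730.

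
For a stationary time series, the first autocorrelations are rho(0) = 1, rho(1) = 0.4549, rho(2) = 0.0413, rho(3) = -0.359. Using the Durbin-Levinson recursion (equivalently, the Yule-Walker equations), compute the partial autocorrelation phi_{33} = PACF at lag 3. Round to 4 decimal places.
\phi_{33} = -0.3780

The PACF at lag k is phi_{kk}, the last component of the solution
to the Yule-Walker system G_k phi = r_k where
  (G_k)_{ij} = rho(|i - j|), (r_k)_i = rho(i), i,j = 1..k.
Equivalently, Durbin-Levinson gives phi_{kk} iteratively:
  phi_{11} = rho(1)
  phi_{kk} = [rho(k) - sum_{j=1..k-1} phi_{k-1,j} rho(k-j)]
            / [1 - sum_{j=1..k-1} phi_{k-1,j} rho(j)],
  phi_{k,j} = phi_{k-1,j} - phi_{kk} phi_{k-1,k-j},  j = 1..k-1.
Step k = 1:
  phi_11 = rho(1) = 0.4549.
Step k = 2:
  phi_22 = [rho(2) - phi_11 rho(1)] / [1 - phi_11 rho(1)] = [0.0413 - (0.4549)(0.4549)] / [1 - (0.4549)(0.4549)]
         = -0.16563401 / 0.79306599 = -0.208853.
  Update: phi_21 = phi_11 - phi_22 phi_11 = 0.4549 - (-0.208853)(0.4549) = 0.549907.
Step k = 3:
  phi_33 = [rho(3) - phi_21 rho(2) - phi_22 rho(1)] / [1 - phi_21 rho(1) - phi_22 rho(2)]
    numerator   = -0.359 - (0.549907)(0.0413) - (-0.208853)(0.4549) = -0.28670405
    denominator = 1 - (0.549907)(0.4549) - (-0.208853)(0.0413) = 0.75847287
  phi_33 = -0.28670405 / 0.75847287 = -0.378.
Therefore phi_{33} = -0.3780.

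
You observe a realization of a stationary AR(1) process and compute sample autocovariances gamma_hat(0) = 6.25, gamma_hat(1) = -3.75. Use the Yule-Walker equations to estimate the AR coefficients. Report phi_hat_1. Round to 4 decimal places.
\hat\phi_{1} = -0.6000

The Yule-Walker equations for an AR(p) process read, in matrix form,
  Gamma_p phi = r_p,   with   (Gamma_p)_{ij} = gamma(|i - j|),
                       (r_p)_i = gamma(i),   i,j = 1..p.
Substitute the sample gammas (Toeplitz matrix and right-hand side of size 1):
  Gamma_p = [[6.25]]
  r_p     = [-3.75]
With p = 1 this is the single equation gamma(0) phi_1 = gamma(1):
  phi_hat_1 = gamma(1) / gamma(0) = -3.75 / 6.25 = -0.6000.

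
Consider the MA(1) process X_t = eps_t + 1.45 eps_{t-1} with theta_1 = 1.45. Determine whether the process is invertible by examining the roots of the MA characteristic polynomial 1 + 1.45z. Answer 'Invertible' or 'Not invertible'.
\text{Not invertible}

The MA(q) characteristic polynomial is P(z) = 1 + 1.45z.
Invertibility requires all roots to lie outside the unit circle, i.e. |z| > 1 for every root.
This is linear in z: 1 + (1.45) z = 0  =>  z = -1/(1.45) = -0.689655,  |z| = 0.689655.
Moduli of all roots: 0.6897.
All moduli strictly greater than 1? No.
Verdict: Not invertible.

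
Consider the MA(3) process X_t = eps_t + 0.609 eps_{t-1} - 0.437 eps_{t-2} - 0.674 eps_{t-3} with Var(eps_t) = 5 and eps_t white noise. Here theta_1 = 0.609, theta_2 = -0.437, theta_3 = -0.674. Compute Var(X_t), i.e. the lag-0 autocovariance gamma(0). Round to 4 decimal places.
\gamma(0) = 10.0806

For an MA(q) process X_t = eps_t + sum_i theta_i eps_{t-i} with
Var(eps_t) = sigma^2, the variance is
  gamma(0) = sigma^2 * (1 + sum_i theta_i^2).
  sum_i theta_i^2 = (0.609)^2 + (-0.437)^2 + (-0.674)^2 = 0.370881 + 0.190969 + 0.454276 = 1.016126.
  gamma(0) = 5 * (1 + 1.016126) = 5 * 2.016126 = 10.08063, which rounds to 10.0806.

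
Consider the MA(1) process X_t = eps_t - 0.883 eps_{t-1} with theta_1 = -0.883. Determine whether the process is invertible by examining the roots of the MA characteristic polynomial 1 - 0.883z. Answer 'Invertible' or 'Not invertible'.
\text{Invertible}

The MA(q) characteristic polynomial is P(z) = 1 - 0.883z.
Invertibility requires all roots to lie outside the unit circle, i.e. |z| > 1 for every root.
This is linear in z: 1 + (-0.883) z = 0  =>  z = -1/(-0.883) = 1.132503,  |z| = 1.132503.
Moduli of all roots: 1.1325.
All moduli strictly greater than 1? Yes.
Verdict: Invertible.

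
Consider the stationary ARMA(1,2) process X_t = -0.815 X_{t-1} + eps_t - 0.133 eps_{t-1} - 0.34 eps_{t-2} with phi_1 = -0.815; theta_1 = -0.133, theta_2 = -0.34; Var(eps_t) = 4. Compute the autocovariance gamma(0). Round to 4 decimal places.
\gamma(0) = 9.8244

Multiply the model equation by X_{t-k} and take expectations. With theta_0 = psi_0 = 1 and psi_j the MA(infinity) weights, this gives
  gamma(k) - sum_i phi_i gamma(k-i) = c_k,
  c_k = sigma^2 * sum_{j=k..q} theta_j psi_{j-k}   (c_k = 0 for k > q),
using gamma(-m) = gamma(m).
psi-weights needed (psi_j = theta_j + sum_i phi_i psi_{j-i}):
  psi_1 = theta_1 + phi_1 = -0.133 + (-0.815) = -0.948
  psi_2 = theta_2 + phi_1 psi_1 = -0.34 + (-0.815)(-0.948) = 0.43262
Right-hand sides:
  c_0 = sigma^2 (1 + theta_1 psi_1 + theta_2 psi_2) = 4 * (1 + (-0.133)(-0.948) + (-0.34)(0.43262)) = 4 * 0.978993 = 3.915973
  c_1 = sigma^2 (theta_1 + theta_2 psi_1) = 4 * (-0.133 + (-0.34)(-0.948)) = 0.75728
  c_2 = sigma^2 theta_2 = 4 * (-0.34) = -1.36
Equations for k = 0 and k = 1 (AR order 1):
  gamma(0) = phi_1 gamma(1) + c_0
  gamma(1) = phi_1 gamma(0) + c_1
Substituting the second into the first: gamma(0) (1 - phi_1^2) = c_0 + phi_1 c_1, so
  gamma(0) = (c_0 + phi_1 c_1) / (1 - phi_1^2) = (3.915973 + (-0.815)(0.75728)) / (1 - (-0.815)^2) = 3.29879 / 0.335775 = 9.824405.
Therefore gamma(0) = 9.8244 (to 4 decimal places).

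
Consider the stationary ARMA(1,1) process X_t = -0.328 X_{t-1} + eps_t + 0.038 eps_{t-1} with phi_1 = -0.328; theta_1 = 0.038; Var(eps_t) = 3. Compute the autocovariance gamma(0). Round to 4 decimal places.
\gamma(0) = 3.2827

Multiply the model equation by X_{t-k} and take expectations. With theta_0 = psi_0 = 1 and psi_j the MA(infinity) weights, this gives
  gamma(k) - sum_i phi_i gamma(k-i) = c_k,
  c_k = sigma^2 * sum_{j=k..q} theta_j psi_{j-k}   (c_k = 0 for k > q),
using gamma(-m) = gamma(m).
psi-weights needed (psi_j = theta_j + sum_i phi_i psi_{j-i}):
  psi_1 = theta_1 + phi_1 = 0.038 + (-0.328) = -0.29
Right-hand sides:
  c_0 = sigma^2 (1 + theta_1 psi_1) = 3 * (1 + (0.038)(-0.29)) = 3 * 0.98898 = 2.96694
  c_1 = sigma^2 theta_1 = 3 * (0.038) = 0.114
  c_2 = 0
Equations for k = 0 and k = 1 (AR order 1):
  gamma(0) = phi_1 gamma(1) + c_0
  gamma(1) = phi_1 gamma(0) + c_1
Substituting the second into the first: gamma(0) (1 - phi_1^2) = c_0 + phi_1 c_1, so
  gamma(0) = (c_0 + phi_1 c_1) / (1 - phi_1^2) = (2.96694 + (-0.328)(0.114)) / (1 - (-0.328)^2) = 2.929548 / 0.892416 = 3.282716.
Therefore gamma(0) = 3.2827 (to 4 decimal places).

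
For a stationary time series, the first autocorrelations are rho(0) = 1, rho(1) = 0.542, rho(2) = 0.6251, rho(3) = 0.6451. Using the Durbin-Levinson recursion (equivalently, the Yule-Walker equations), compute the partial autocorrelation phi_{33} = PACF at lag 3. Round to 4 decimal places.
\phi_{33} = 0.3830

The PACF at lag k is phi_{kk}, the last component of the solution
to the Yule-Walker system G_k phi = r_k where
  (G_k)_{ij} = rho(|i - j|), (r_k)_i = rho(i), i,j = 1..k.
Equivalently, Durbin-Levinson gives phi_{kk} iteratively:
  phi_{11} = rho(1)
  phi_{kk} = [rho(k) - sum_{j=1..k-1} phi_{k-1,j} rho(k-j)]
            / [1 - sum_{j=1..k-1} phi_{k-1,j} rho(j)],
  phi_{k,j} = phi_{k-1,j} - phi_{kk} phi_{k-1,k-j},  j = 1..k-1.
Step k = 1:
  phi_11 = rho(1) = 0.542.
Step k = 2:
  phi_22 = [rho(2) - phi_11 rho(1)] / [1 - phi_11 rho(1)] = [0.6251 - (0.542)(0.542)] / [1 - (0.542)(0.542)]
         = 0.331336 / 0.706236 = 0.469158.
  Update: phi_21 = phi_11 - phi_22 phi_11 = 0.542 - (0.469158)(0.542) = 0.287717.
Step k = 3:
  phi_33 = [rho(3) - phi_21 rho(2) - phi_22 rho(1)] / [1 - phi_21 rho(1) - phi_22 rho(2)]
    numerator   = 0.6451 - (0.287717)(0.6251) - (0.469158)(0.542) = 0.21096494
    denominator = 1 - (0.287717)(0.542) - (0.469158)(0.6251) = 0.55078719
  phi_33 = 0.21096494 / 0.55078719 = 0.383.
Therefore phi_{33} = 0.3830.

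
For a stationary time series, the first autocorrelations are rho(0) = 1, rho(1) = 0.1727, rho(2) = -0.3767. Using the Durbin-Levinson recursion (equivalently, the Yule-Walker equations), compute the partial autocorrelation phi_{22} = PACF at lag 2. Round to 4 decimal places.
\phi_{22} = -0.4190

The PACF at lag k is phi_{kk}, the last component of the solution
to the Yule-Walker system G_k phi = r_k where
  (G_k)_{ij} = rho(|i - j|), (r_k)_i = rho(i), i,j = 1..k.
Equivalently, Durbin-Levinson gives phi_{kk} iteratively:
  phi_{11} = rho(1)
  phi_{kk} = [rho(k) - sum_{j=1..k-1} phi_{k-1,j} rho(k-j)]
            / [1 - sum_{j=1..k-1} phi_{k-1,j} rho(j)],
  phi_{k,j} = phi_{k-1,j} - phi_{kk} phi_{k-1,k-j},  j = 1..k-1.
Step k = 1:
  phi_11 = rho(1) = 0.1727.
Step k = 2:
  phi_22 = [rho(2) - phi_11 rho(1)] / [1 - phi_11 rho(1)] = [-0.3767 - (0.1727)(0.1727)] / [1 - (0.1727)(0.1727)]
         = -0.40652529 / 0.97017471 = -0.419.
Therefore phi_{22} = -0.4190.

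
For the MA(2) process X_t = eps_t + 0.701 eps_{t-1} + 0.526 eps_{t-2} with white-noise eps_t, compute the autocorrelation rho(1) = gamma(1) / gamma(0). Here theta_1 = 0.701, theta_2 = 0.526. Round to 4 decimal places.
\rho(1) = 0.6050

For an MA(q) process with theta_0 = 1, the autocovariance is
  gamma(k) = sigma^2 * sum_{i=0..q-k} theta_i * theta_{i+k},
and rho(k) = gamma(k) / gamma(0). Sigma^2 cancels.
  numerator   = (1)*(0.701) + (0.701)*(0.526) = 1.069726.
  denominator = (1)^2 + (0.701)^2 + (0.526)^2 = 1.768077.
  rho(1) = 1.069726 / 1.768077 = 0.6050.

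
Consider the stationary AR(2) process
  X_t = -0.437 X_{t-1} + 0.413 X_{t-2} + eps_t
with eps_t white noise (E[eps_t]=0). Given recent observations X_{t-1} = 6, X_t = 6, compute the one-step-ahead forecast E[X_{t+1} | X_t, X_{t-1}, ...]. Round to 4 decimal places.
E[X_{t+1} \mid \mathcal F_t] = -0.1440

For an AR(p) model X_t = c + sum_i phi_i X_{t-i} + eps_t, the
one-step-ahead conditional mean is
  E[X_{t+1} | X_t, ...] = c + sum_i phi_i X_{t+1-i}.
Substitute known values:
  E[X_{t+1} | ...] = (-0.437) * (6) + (0.413) * (6)
                   = -0.1440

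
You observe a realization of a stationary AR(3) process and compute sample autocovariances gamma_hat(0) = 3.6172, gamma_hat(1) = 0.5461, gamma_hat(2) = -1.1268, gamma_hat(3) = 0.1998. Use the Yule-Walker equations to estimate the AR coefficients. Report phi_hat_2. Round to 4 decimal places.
\hat\phi_{2} = -0.3820

The Yule-Walker equations for an AR(p) process read, in matrix form,
  Gamma_p phi = r_p,   with   (Gamma_p)_{ij} = gamma(|i - j|),
                       (r_p)_i = gamma(i),   i,j = 1..p.
Substitute the sample gammas (Toeplitz matrix and right-hand side of size 3):
  Gamma_p = [[3.6172, 0.5461, -1.1268], [0.5461, 3.6172, 0.5461], [-1.1268, 0.5461, 3.6172]]
  r_p     = [0.5461, -1.1268, 0.1998]
Written out (R1..R3):
  (R1) 3.6172 phi_1 + 0.5461 phi_2 - 1.1268 phi_3 = 0.5461
  (R2) 0.5461 phi_1 + 3.6172 phi_2 + 0.5461 phi_3 = -1.1268
  (R3) -1.1268 phi_1 + 0.5461 phi_2 + 3.6172 phi_3 = 0.1998
Gaussian elimination:
  R2 <- R2 - (0.5461/3.6172) R1 = R2 - (0.150973) R1:  3.534754 phi_2 + 0.716217 phi_3 = -1.209246
  R3 <- R3 - (-1.1268/3.6172) R1 = R3 - (-0.311512) R1:  0.716217 phi_2 + 3.266189 phi_3 = 0.369917
  R3 <- R3 - (0.716217/3.534754) R2 = R3 - (0.202621) R2:  3.121068 phi_3 = 0.614936
Back-substitution:
  phi_hat_3 = 0.614936 / 3.121068 = 0.197027
  phi_hat_2 = (-1.209246 - (0.716217)(0.197027)) / 3.534754 = -0.382024
  phi_hat_1 = (0.5461 - (0.5461)(-0.382024) - (-1.1268)(0.197027)) / 3.6172 = 0.270025
So phi_hat = [0.2700, -0.3820, 0.1970].
Therefore phi_hat_2 = -0.3820.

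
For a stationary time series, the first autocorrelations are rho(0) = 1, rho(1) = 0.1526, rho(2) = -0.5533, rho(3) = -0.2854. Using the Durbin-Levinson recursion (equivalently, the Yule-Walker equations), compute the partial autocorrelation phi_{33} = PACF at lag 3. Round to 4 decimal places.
\phi_{33} = -0.0959

The PACF at lag k is phi_{kk}, the last component of the solution
to the Yule-Walker system G_k phi = r_k where
  (G_k)_{ij} = rho(|i - j|), (r_k)_i = rho(i), i,j = 1..k.
Equivalently, Durbin-Levinson gives phi_{kk} iteratively:
  phi_{11} = rho(1)
  phi_{kk} = [rho(k) - sum_{j=1..k-1} phi_{k-1,j} rho(k-j)]
            / [1 - sum_{j=1..k-1} phi_{k-1,j} rho(j)],
  phi_{k,j} = phi_{k-1,j} - phi_{kk} phi_{k-1,k-j},  j = 1..k-1.
Step k = 1:
  phi_11 = rho(1) = 0.1526.
Step k = 2:
  phi_22 = [rho(2) - phi_11 rho(1)] / [1 - phi_11 rho(1)] = [-0.5533 - (0.1526)(0.1526)] / [1 - (0.1526)(0.1526)]
         = -0.57658676 / 0.97671324 = -0.590334.
  Update: phi_21 = phi_11 - phi_22 phi_11 = 0.1526 - (-0.590334)(0.1526) = 0.242685.
Step k = 3:
  phi_33 = [rho(3) - phi_21 rho(2) - phi_22 rho(1)] / [1 - phi_21 rho(1) - phi_22 rho(2)]
    numerator   = -0.2854 - (0.242685)(-0.5533) - (-0.590334)(0.1526) = -0.06103751
    denominator = 1 - (0.242685)(0.1526) - (-0.590334)(-0.5533) = 0.63633463
  phi_33 = -0.06103751 / 0.63633463 = -0.0959.
Therefore phi_{33} = -0.0959.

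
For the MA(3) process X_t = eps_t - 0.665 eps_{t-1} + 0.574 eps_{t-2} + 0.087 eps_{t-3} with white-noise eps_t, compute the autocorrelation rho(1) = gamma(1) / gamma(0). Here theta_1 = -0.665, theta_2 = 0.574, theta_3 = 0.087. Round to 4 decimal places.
\rho(1) = -0.5602

For an MA(q) process with theta_0 = 1, the autocovariance is
  gamma(k) = sigma^2 * sum_{i=0..q-k} theta_i * theta_{i+k},
and rho(k) = gamma(k) / gamma(0). Sigma^2 cancels.
  numerator   = (1)*(-0.665) + (-0.665)*(0.574) + (0.574)*(0.087) = -0.996772.
  denominator = (1)^2 + (-0.665)^2 + (0.574)^2 + (0.087)^2 = 1.77927.
  rho(1) = -0.996772 / 1.77927 = -0.5602.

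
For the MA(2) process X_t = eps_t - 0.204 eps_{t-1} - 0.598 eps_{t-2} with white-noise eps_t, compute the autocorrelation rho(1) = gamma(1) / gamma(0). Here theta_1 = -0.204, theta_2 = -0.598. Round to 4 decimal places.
\rho(1) = -0.0586

For an MA(q) process with theta_0 = 1, the autocovariance is
  gamma(k) = sigma^2 * sum_{i=0..q-k} theta_i * theta_{i+k},
and rho(k) = gamma(k) / gamma(0). Sigma^2 cancels.
  numerator   = (1)*(-0.204) + (-0.204)*(-0.598) = -0.082008.
  denominator = (1)^2 + (-0.204)^2 + (-0.598)^2 = 1.39922.
  rho(1) = -0.082008 / 1.39922 = -0.0586.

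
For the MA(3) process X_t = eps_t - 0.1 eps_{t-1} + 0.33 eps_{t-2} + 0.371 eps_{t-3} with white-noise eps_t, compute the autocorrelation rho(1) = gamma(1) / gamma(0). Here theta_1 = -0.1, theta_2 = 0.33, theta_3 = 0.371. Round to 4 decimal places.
\rho(1) = -0.0084

For an MA(q) process with theta_0 = 1, the autocovariance is
  gamma(k) = sigma^2 * sum_{i=0..q-k} theta_i * theta_{i+k},
and rho(k) = gamma(k) / gamma(0). Sigma^2 cancels.
  numerator   = (1)*(-0.1) + (-0.1)*(0.33) + (0.33)*(0.371) = -0.01057.
  denominator = (1)^2 + (-0.1)^2 + (0.33)^2 + (0.371)^2 = 1.256541.
  rho(1) = -0.01057 / 1.256541 = -0.0084.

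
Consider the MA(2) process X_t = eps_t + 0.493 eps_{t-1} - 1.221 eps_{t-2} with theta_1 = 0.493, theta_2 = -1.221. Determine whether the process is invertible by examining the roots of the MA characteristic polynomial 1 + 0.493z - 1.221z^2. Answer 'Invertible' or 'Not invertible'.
\text{Not invertible}

The MA(q) characteristic polynomial is P(z) = 1 + 0.493z - 1.221z^2.
Invertibility requires all roots to lie outside the unit circle, i.e. |z| > 1 for every root.
Set 1 + (0.493) z + (-1.221) z^2 = 0, i.e. a z^2 + b z + c = 0 with a = -1.221, b = 0.493, c = 1.
Discriminant D = b^2 - 4ac = (0.493)^2 - 4*(-1.221)*1 = 0.243049 - (-4.884) = 5.127049.
D >= 0, so the roots are real: z = (-b +/- sqrt(D)) / (2a) = (-0.493 +/- 2.264299) / (-2.442).
  z_1 = (-0.493 + 2.264299) / (-2.442) = -0.7253,   |z_1| = 0.7253.
  z_2 = (-0.493 - 2.264299) / (-2.442) = 1.1291,   |z_2| = 1.1291.
Moduli of all roots: 0.7253, 1.1291.
All moduli strictly greater than 1? No.
Verdict: Not invertible.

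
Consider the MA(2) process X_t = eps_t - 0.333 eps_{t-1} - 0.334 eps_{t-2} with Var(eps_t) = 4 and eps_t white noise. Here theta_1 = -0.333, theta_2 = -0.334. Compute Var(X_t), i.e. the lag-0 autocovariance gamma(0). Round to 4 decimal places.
\gamma(0) = 4.8898

For an MA(q) process X_t = eps_t + sum_i theta_i eps_{t-i} with
Var(eps_t) = sigma^2, the variance is
  gamma(0) = sigma^2 * (1 + sum_i theta_i^2).
  sum_i theta_i^2 = (-0.333)^2 + (-0.334)^2 = 0.110889 + 0.111556 = 0.222445.
  gamma(0) = 4 * (1 + 0.222445) = 4 * 1.222445 = 4.88978, which rounds to 4.8898.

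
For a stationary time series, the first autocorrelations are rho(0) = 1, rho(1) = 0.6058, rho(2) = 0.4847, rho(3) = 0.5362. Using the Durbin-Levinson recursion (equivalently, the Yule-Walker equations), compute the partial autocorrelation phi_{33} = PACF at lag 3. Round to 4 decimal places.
\phi_{33} = 0.3019

The PACF at lag k is phi_{kk}, the last component of the solution
to the Yule-Walker system G_k phi = r_k where
  (G_k)_{ij} = rho(|i - j|), (r_k)_i = rho(i), i,j = 1..k.
Equivalently, Durbin-Levinson gives phi_{kk} iteratively:
  phi_{11} = rho(1)
  phi_{kk} = [rho(k) - sum_{j=1..k-1} phi_{k-1,j} rho(k-j)]
            / [1 - sum_{j=1..k-1} phi_{k-1,j} rho(j)],
  phi_{k,j} = phi_{k-1,j} - phi_{kk} phi_{k-1,k-j},  j = 1..k-1.
Step k = 1:
  phi_11 = rho(1) = 0.6058.
Step k = 2:
  phi_22 = [rho(2) - phi_11 rho(1)] / [1 - phi_11 rho(1)] = [0.4847 - (0.6058)(0.6058)] / [1 - (0.6058)(0.6058)]
         = 0.11770636 / 0.63300636 = 0.185948.
  Update: phi_21 = phi_11 - phi_22 phi_11 = 0.6058 - (0.185948)(0.6058) = 0.493153.
Step k = 3:
  phi_33 = [rho(3) - phi_21 rho(2) - phi_22 rho(1)] / [1 - phi_21 rho(1) - phi_22 rho(2)]
    numerator   = 0.5362 - (0.493153)(0.4847) - (0.185948)(0.6058) = 0.18452154
    denominator = 1 - (0.493153)(0.6058) - (0.185948)(0.4847) = 0.61111908
  phi_33 = 0.18452154 / 0.61111908 = 0.3019.
Therefore phi_{33} = 0.3019.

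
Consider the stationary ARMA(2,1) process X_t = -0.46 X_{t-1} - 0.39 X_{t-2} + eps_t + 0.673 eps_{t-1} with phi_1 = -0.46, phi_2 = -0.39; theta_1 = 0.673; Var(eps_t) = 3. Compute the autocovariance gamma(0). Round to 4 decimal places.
\gamma(0) = 4.0031

Multiply the model equation by X_{t-k} and take expectations. With theta_0 = psi_0 = 1 and psi_j the MA(infinity) weights, this gives
  gamma(k) - sum_i phi_i gamma(k-i) = c_k,
  c_k = sigma^2 * sum_{j=k..q} theta_j psi_{j-k}   (c_k = 0 for k > q),
using gamma(-m) = gamma(m).
psi-weights needed (psi_j = theta_j + sum_i phi_i psi_{j-i}):
  psi_1 = theta_1 + phi_1 = 0.673 + (-0.46) = 0.213
Right-hand sides:
  c_0 = sigma^2 (1 + theta_1 psi_1) = 3 * (1 + (0.673)(0.213)) = 3 * 1.143349 = 3.430047
  c_1 = sigma^2 theta_1 = 3 * (0.673) = 2.019
  c_2 = 0
Equations for k = 0, 1, 2 (AR order 2, c_2 = 0):
  (E0) gamma(0) = phi_1 gamma(1) + phi_2 gamma(2) + c_0
  (E1) gamma(1) = phi_1 gamma(0) + phi_2 gamma(1) + c_1
  (E2) gamma(2) = phi_1 gamma(1) + phi_2 gamma(0)
From (E1): gamma(1) = A gamma(0) + B with
  A = phi_1 / (1 - phi_2) = -0.46 / 1.39 = -0.330935,   B = c_1 / (1 - phi_2) = 2.019 / 1.39 = 1.452518.
Insert (E2) into (E0): gamma(0) (1 - phi_2^2) = phi_1 (1 + phi_2) gamma(1) + c_0.
  phi_1 (1 + phi_2) = (-0.46)(0.61) = -0.2806,   1 - phi_2^2 = 0.8479.
Replace gamma(1) by A gamma(0) + B and collect gamma(0):
  gamma(0) [0.8479 - (-0.2806)(-0.330935)] = (-0.2806)(1.452518) + 3.430047
  gamma(0) * 0.75504 = 3.02247
  gamma(0) = 3.02247 / 0.75504 = 4.003062.
Therefore gamma(0) = 4.0031 (to 4 decimal places).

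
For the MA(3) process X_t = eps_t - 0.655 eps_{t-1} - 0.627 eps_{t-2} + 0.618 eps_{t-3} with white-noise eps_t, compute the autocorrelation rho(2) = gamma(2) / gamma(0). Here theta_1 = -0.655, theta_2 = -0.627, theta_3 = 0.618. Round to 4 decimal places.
\rho(2) = -0.4681

For an MA(q) process with theta_0 = 1, the autocovariance is
  gamma(k) = sigma^2 * sum_{i=0..q-k} theta_i * theta_{i+k},
and rho(k) = gamma(k) / gamma(0). Sigma^2 cancels.
  numerator   = (1)*(-0.627) + (-0.655)*(0.618) = -1.03179.
  denominator = (1)^2 + (-0.655)^2 + (-0.627)^2 + (0.618)^2 = 2.204078.
  rho(2) = -1.03179 / 2.204078 = -0.4681.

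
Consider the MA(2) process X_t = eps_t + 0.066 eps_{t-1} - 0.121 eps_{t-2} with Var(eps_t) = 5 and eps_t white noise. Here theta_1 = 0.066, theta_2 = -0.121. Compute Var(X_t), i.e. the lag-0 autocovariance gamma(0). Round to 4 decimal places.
\gamma(0) = 5.0950

For an MA(q) process X_t = eps_t + sum_i theta_i eps_{t-i} with
Var(eps_t) = sigma^2, the variance is
  gamma(0) = sigma^2 * (1 + sum_i theta_i^2).
  sum_i theta_i^2 = (0.066)^2 + (-0.121)^2 = 0.004356 + 0.014641 = 0.018997.
  gamma(0) = 5 * (1 + 0.018997) = 5 * 1.018997 = 5.094985, which rounds to 5.0950.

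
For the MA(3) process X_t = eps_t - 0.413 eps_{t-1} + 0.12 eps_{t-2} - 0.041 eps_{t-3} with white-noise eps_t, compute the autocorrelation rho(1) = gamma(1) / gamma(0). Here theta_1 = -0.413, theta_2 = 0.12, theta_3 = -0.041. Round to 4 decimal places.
\rho(1) = -0.3939

For an MA(q) process with theta_0 = 1, the autocovariance is
  gamma(k) = sigma^2 * sum_{i=0..q-k} theta_i * theta_{i+k},
and rho(k) = gamma(k) / gamma(0). Sigma^2 cancels.
  numerator   = (1)*(-0.413) + (-0.413)*(0.12) + (0.12)*(-0.041) = -0.46748.
  denominator = (1)^2 + (-0.413)^2 + (0.12)^2 + (-0.041)^2 = 1.18665.
  rho(1) = -0.46748 / 1.18665 = -0.3939.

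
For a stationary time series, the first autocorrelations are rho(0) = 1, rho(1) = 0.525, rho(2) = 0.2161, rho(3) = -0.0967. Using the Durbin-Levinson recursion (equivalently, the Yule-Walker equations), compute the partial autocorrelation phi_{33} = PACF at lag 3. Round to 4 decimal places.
\phi_{33} = -0.2451

The PACF at lag k is phi_{kk}, the last component of the solution
to the Yule-Walker system G_k phi = r_k where
  (G_k)_{ij} = rho(|i - j|), (r_k)_i = rho(i), i,j = 1..k.
Equivalently, Durbin-Levinson gives phi_{kk} iteratively:
  phi_{11} = rho(1)
  phi_{kk} = [rho(k) - sum_{j=1..k-1} phi_{k-1,j} rho(k-j)]
            / [1 - sum_{j=1..k-1} phi_{k-1,j} rho(j)],
  phi_{k,j} = phi_{k-1,j} - phi_{kk} phi_{k-1,k-j},  j = 1..k-1.
Step k = 1:
  phi_11 = rho(1) = 0.525.
Step k = 2:
  phi_22 = [rho(2) - phi_11 rho(1)] / [1 - phi_11 rho(1)] = [0.2161 - (0.525)(0.525)] / [1 - (0.525)(0.525)]
         = -0.059525 / 0.724375 = -0.082174.
  Update: phi_21 = phi_11 - phi_22 phi_11 = 0.525 - (-0.082174)(0.525) = 0.568142.
Step k = 3:
  phi_33 = [rho(3) - phi_21 rho(2) - phi_22 rho(1)] / [1 - phi_21 rho(1) - phi_22 rho(2)]
    numerator   = -0.0967 - (0.568142)(0.2161) - (-0.082174)(0.525) = -0.17633388
    denominator = 1 - (0.568142)(0.525) - (-0.082174)(0.2161) = 0.71948358
  phi_33 = -0.17633388 / 0.71948358 = -0.2451.
Therefore phi_{33} = -0.2451.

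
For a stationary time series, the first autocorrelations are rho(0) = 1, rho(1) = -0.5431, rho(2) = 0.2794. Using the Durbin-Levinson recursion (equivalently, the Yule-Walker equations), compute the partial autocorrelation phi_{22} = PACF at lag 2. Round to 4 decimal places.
\phi_{22} = -0.0221

The PACF at lag k is phi_{kk}, the last component of the solution
to the Yule-Walker system G_k phi = r_k where
  (G_k)_{ij} = rho(|i - j|), (r_k)_i = rho(i), i,j = 1..k.
Equivalently, Durbin-Levinson gives phi_{kk} iteratively:
  phi_{11} = rho(1)
  phi_{kk} = [rho(k) - sum_{j=1..k-1} phi_{k-1,j} rho(k-j)]
            / [1 - sum_{j=1..k-1} phi_{k-1,j} rho(j)],
  phi_{k,j} = phi_{k-1,j} - phi_{kk} phi_{k-1,k-j},  j = 1..k-1.
Step k = 1:
  phi_11 = rho(1) = -0.5431.
Step k = 2:
  phi_22 = [rho(2) - phi_11 rho(1)] / [1 - phi_11 rho(1)] = [0.2794 - (-0.5431)(-0.5431)] / [1 - (-0.5431)(-0.5431)]
         = -0.01555761 / 0.70504239 = -0.0221.
Therefore phi_{22} = -0.0221.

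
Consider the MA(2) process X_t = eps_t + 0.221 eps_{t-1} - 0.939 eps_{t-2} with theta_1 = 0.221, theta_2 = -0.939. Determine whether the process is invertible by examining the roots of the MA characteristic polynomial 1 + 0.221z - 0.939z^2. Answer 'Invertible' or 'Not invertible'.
\text{Not invertible}

The MA(q) characteristic polynomial is P(z) = 1 + 0.221z - 0.939z^2.
Invertibility requires all roots to lie outside the unit circle, i.e. |z| > 1 for every root.
Set 1 + (0.221) z + (-0.939) z^2 = 0, i.e. a z^2 + b z + c = 0 with a = -0.939, b = 0.221, c = 1.
Discriminant D = b^2 - 4ac = (0.221)^2 - 4*(-0.939)*1 = 0.048841 - (-3.756) = 3.804841.
D >= 0, so the roots are real: z = (-b +/- sqrt(D)) / (2a) = (-0.221 +/- 1.9506) / (-1.878).
  z_1 = (-0.221 + 1.9506) / (-1.878) = -0.921,   |z_1| = 0.921.
  z_2 = (-0.221 - 1.9506) / (-1.878) = 1.1563,   |z_2| = 1.1563.
Moduli of all roots: 0.9210, 1.1563.
All moduli strictly greater than 1? No.
Verdict: Not invertible.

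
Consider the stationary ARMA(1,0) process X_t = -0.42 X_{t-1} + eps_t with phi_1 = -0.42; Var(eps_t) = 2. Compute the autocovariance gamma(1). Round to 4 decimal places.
\gamma(1) = -1.0199

Multiply the model equation by X_{t-k} and take expectations. With theta_0 = psi_0 = 1 and psi_j the MA(infinity) weights, this gives
  gamma(k) - sum_i phi_i gamma(k-i) = c_k,
  c_k = sigma^2 * sum_{j=k..q} theta_j psi_{j-k}   (c_k = 0 for k > q),
using gamma(-m) = gamma(m).
Pure AR (q = 0): c_0 = sigma^2 = 2, c_k = 0 for k >= 1.
Equations for k = 0 and k = 1 (AR order 1):
  gamma(0) = phi_1 gamma(1) + c_0
  gamma(1) = phi_1 gamma(0) + c_1
Substituting the second into the first: gamma(0) (1 - phi_1^2) = c_0 + phi_1 c_1, so
  gamma(0) = c_0 / (1 - phi_1^2) = 2 / (1 - (-0.42)^2) = 2 / 0.8236 = 2.428363.
  gamma(1) = phi_1 gamma(0) = (-0.42)(2.428363) = -1.019913.
Therefore gamma(1) = -1.0199 (to 4 decimal places).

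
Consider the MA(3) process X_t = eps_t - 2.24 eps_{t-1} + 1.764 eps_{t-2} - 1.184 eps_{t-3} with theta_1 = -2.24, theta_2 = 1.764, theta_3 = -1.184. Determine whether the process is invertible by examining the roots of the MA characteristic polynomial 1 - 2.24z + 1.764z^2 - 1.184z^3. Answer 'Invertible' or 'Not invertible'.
\text{Not invertible}

The MA(q) characteristic polynomial is P(z) = 1 - 2.24z + 1.764z^2 - 1.184z^3.
Invertibility requires all roots to lie outside the unit circle, i.e. |z| > 1 for every root.
Degree 3: look for a simple real root z0 first, then factor out (1 - z/z0) and solve the remaining quadratic.
Testing z0 = 0.625: P(0.625) = 1 + (-2.24)(0.625) + (1.764)(0.625)^2 + (-1.184)(0.625)^3
  = 1 + (-1.4) + (0.689063) + (-0.289062) = 0.  So z_0 = 0.625 is a root, |z_0| = 0.625.
Divide out the factor (1 - 1.6 z) = (1 - z/z0) (since 1/z0 = 1.6):
  P(z) = (1 - 1.6 z)(1 + (-0.64) z + (0.74) z^2)
  [check: z-coef -0.64 - (1.6) = -2.24; z^2-coef 0.74 - (1.6)(-0.64) = 1.764; z^3-coef -(1.6)(0.74) = -1.184.]
Remaining roots from the quadratic factor 1 + (-0.64) z + (0.74) z^2:
  Set 1 + (-0.64) z + (0.74) z^2 = 0, i.e. a z^2 + b z + c = 0 with a = 0.74, b = -0.64, c = 1.
  Discriminant D = b^2 - 4ac = (-0.64)^2 - 4*(0.74)*1 = 0.4096 - (2.96) = -2.5504.
  D < 0, so the roots are the complex-conjugate pair z = (-b +/- i sqrt(-D)) / (2a) = 0.4324 +/- 1.0791i.
  For a conjugate pair |z|^2 = z * conj(z) = (product of roots) = c/a = 1/(0.74) = 1.351351, so |z| = sqrt(1.351351) = 1.1625 for both roots.
Moduli of all roots: 0.6250, 1.1625, 1.1625.
All moduli strictly greater than 1? No.
Verdict: Not invertible.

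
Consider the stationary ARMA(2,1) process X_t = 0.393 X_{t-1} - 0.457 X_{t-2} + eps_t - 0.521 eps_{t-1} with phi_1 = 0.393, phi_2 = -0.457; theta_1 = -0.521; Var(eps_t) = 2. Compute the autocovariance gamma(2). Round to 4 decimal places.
\gamma(2) = -1.2288

Multiply the model equation by X_{t-k} and take expectations. With theta_0 = psi_0 = 1 and psi_j the MA(infinity) weights, this gives
  gamma(k) - sum_i phi_i gamma(k-i) = c_k,
  c_k = sigma^2 * sum_{j=k..q} theta_j psi_{j-k}   (c_k = 0 for k > q),
using gamma(-m) = gamma(m).
psi-weights needed (psi_j = theta_j + sum_i phi_i psi_{j-i}):
  psi_1 = theta_1 + phi_1 = -0.521 + (0.393) = -0.128
Right-hand sides:
  c_0 = sigma^2 (1 + theta_1 psi_1) = 2 * (1 + (-0.521)(-0.128)) = 2 * 1.066688 = 2.133376
  c_1 = sigma^2 theta_1 = 2 * (-0.521) = -1.042
  c_2 = 0
Equations for k = 0, 1, 2 (AR order 2, c_2 = 0):
  (E0) gamma(0) = phi_1 gamma(1) + phi_2 gamma(2) + c_0
  (E1) gamma(1) = phi_1 gamma(0) + phi_2 gamma(1) + c_1
  (E2) gamma(2) = phi_1 gamma(1) + phi_2 gamma(0)
From (E1): gamma(1) = A gamma(0) + B with
  A = phi_1 / (1 - phi_2) = 0.393 / 1.457 = 0.269732,   B = c_1 / (1 - phi_2) = -1.042 / 1.457 = -0.715168.
Insert (E2) into (E0): gamma(0) (1 - phi_2^2) = phi_1 (1 + phi_2) gamma(1) + c_0.
  phi_1 (1 + phi_2) = (0.393)(0.543) = 0.213399,   1 - phi_2^2 = 0.791151.
Replace gamma(1) by A gamma(0) + B and collect gamma(0):
  gamma(0) [0.791151 - (0.213399)(0.269732)] = (0.213399)(-0.715168) + 2.133376
  gamma(0) * 0.73359 = 1.98076
  gamma(0) = 1.98076 / 0.73359 = 2.70009.
  gamma(1) = A gamma(0) + B = (0.269732)(2.70009) + (-0.715168) = 0.013133.
  gamma(2) = phi_1 gamma(1) + phi_2 gamma(0) = (0.393)(0.013133) + (-0.457)(2.70009) = -1.22878.
Therefore gamma(2) = -1.2288 (to 4 decimal places).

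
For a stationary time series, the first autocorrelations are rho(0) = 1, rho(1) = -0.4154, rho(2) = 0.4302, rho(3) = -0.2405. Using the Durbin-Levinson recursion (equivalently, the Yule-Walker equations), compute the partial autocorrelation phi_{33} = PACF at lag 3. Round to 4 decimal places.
\phi_{33} = 0.0159

The PACF at lag k is phi_{kk}, the last component of the solution
to the Yule-Walker system G_k phi = r_k where
  (G_k)_{ij} = rho(|i - j|), (r_k)_i = rho(i), i,j = 1..k.
Equivalently, Durbin-Levinson gives phi_{kk} iteratively:
  phi_{11} = rho(1)
  phi_{kk} = [rho(k) - sum_{j=1..k-1} phi_{k-1,j} rho(k-j)]
            / [1 - sum_{j=1..k-1} phi_{k-1,j} rho(j)],
  phi_{k,j} = phi_{k-1,j} - phi_{kk} phi_{k-1,k-j},  j = 1..k-1.
Step k = 1:
  phi_11 = rho(1) = -0.4154.
Step k = 2:
  phi_22 = [rho(2) - phi_11 rho(1)] / [1 - phi_11 rho(1)] = [0.4302 - (-0.4154)(-0.4154)] / [1 - (-0.4154)(-0.4154)]
         = 0.25764284 / 0.82744284 = 0.311372.
  Update: phi_21 = phi_11 - phi_22 phi_11 = -0.4154 - (0.311372)(-0.4154) = -0.286056.
Step k = 3:
  phi_33 = [rho(3) - phi_21 rho(2) - phi_22 rho(1)] / [1 - phi_21 rho(1) - phi_22 rho(2)]
    numerator   = -0.2405 - (-0.286056)(0.4302) - (0.311372)(-0.4154) = 0.01190534
    denominator = 1 - (-0.286056)(-0.4154) - (0.311372)(0.4302) = 0.74721998
  phi_33 = 0.01190534 / 0.74721998 = 0.0159.
Therefore phi_{33} = 0.0159.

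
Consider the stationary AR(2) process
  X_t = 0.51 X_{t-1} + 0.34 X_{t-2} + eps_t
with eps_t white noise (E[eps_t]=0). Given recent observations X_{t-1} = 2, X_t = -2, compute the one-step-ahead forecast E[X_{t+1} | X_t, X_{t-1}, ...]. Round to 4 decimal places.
E[X_{t+1} \mid \mathcal F_t] = -0.3400

For an AR(p) model X_t = c + sum_i phi_i X_{t-i} + eps_t, the
one-step-ahead conditional mean is
  E[X_{t+1} | X_t, ...] = c + sum_i phi_i X_{t+1-i}.
Substitute known values:
  E[X_{t+1} | ...] = (0.51) * (-2) + (0.34) * (2)
                   = -0.3400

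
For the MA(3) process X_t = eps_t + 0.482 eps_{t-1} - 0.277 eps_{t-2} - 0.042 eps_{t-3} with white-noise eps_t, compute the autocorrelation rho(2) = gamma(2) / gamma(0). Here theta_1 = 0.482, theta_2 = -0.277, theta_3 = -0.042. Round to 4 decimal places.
\rho(2) = -0.2268

For an MA(q) process with theta_0 = 1, the autocovariance is
  gamma(k) = sigma^2 * sum_{i=0..q-k} theta_i * theta_{i+k},
and rho(k) = gamma(k) / gamma(0). Sigma^2 cancels.
  numerator   = (1)*(-0.277) + (0.482)*(-0.042) = -0.297244.
  denominator = (1)^2 + (0.482)^2 + (-0.277)^2 + (-0.042)^2 = 1.310817.
  rho(2) = -0.297244 / 1.310817 = -0.2268.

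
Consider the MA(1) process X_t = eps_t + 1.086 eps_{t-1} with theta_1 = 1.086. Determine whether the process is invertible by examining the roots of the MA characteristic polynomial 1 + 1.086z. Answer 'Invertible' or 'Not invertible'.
\text{Not invertible}

The MA(q) characteristic polynomial is P(z) = 1 + 1.086z.
Invertibility requires all roots to lie outside the unit circle, i.e. |z| > 1 for every root.
This is linear in z: 1 + (1.086) z = 0  =>  z = -1/(1.086) = -0.92081,  |z| = 0.92081.
Moduli of all roots: 0.9208.
All moduli strictly greater than 1? No.
Verdict: Not invertible.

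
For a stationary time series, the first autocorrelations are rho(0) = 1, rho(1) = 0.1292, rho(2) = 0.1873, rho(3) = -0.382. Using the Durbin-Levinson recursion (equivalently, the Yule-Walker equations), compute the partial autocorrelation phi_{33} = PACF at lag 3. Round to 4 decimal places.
\phi_{33} = -0.4450

The PACF at lag k is phi_{kk}, the last component of the solution
to the Yule-Walker system G_k phi = r_k where
  (G_k)_{ij} = rho(|i - j|), (r_k)_i = rho(i), i,j = 1..k.
Equivalently, Durbin-Levinson gives phi_{kk} iteratively:
  phi_{11} = rho(1)
  phi_{kk} = [rho(k) - sum_{j=1..k-1} phi_{k-1,j} rho(k-j)]
            / [1 - sum_{j=1..k-1} phi_{k-1,j} rho(j)],
  phi_{k,j} = phi_{k-1,j} - phi_{kk} phi_{k-1,k-j},  j = 1..k-1.
Step k = 1:
  phi_11 = rho(1) = 0.1292.
Step k = 2:
  phi_22 = [rho(2) - phi_11 rho(1)] / [1 - phi_11 rho(1)] = [0.1873 - (0.1292)(0.1292)] / [1 - (0.1292)(0.1292)]
         = 0.17060736 / 0.98330736 = 0.173504.
  Update: phi_21 = phi_11 - phi_22 phi_11 = 0.1292 - (0.173504)(0.1292) = 0.106783.
Step k = 3:
  phi_33 = [rho(3) - phi_21 rho(2) - phi_22 rho(1)] / [1 - phi_21 rho(1) - phi_22 rho(2)]
    numerator   = -0.382 - (0.106783)(0.1873) - (0.173504)(0.1292) = -0.42441718
    denominator = 1 - (0.106783)(0.1292) - (0.173504)(0.1873) = 0.95370637
  phi_33 = -0.42441718 / 0.95370637 = -0.445.
Therefore phi_{33} = -0.4450.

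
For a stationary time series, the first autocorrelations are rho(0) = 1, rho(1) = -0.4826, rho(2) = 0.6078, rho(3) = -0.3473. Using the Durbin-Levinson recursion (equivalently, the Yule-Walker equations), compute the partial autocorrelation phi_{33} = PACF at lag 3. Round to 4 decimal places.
\phi_{33} = 0.0660

The PACF at lag k is phi_{kk}, the last component of the solution
to the Yule-Walker system G_k phi = r_k where
  (G_k)_{ij} = rho(|i - j|), (r_k)_i = rho(i), i,j = 1..k.
Equivalently, Durbin-Levinson gives phi_{kk} iteratively:
  phi_{11} = rho(1)
  phi_{kk} = [rho(k) - sum_{j=1..k-1} phi_{k-1,j} rho(k-j)]
            / [1 - sum_{j=1..k-1} phi_{k-1,j} rho(j)],
  phi_{k,j} = phi_{k-1,j} - phi_{kk} phi_{k-1,k-j},  j = 1..k-1.
Step k = 1:
  phi_11 = rho(1) = -0.4826.
Step k = 2:
  phi_22 = [rho(2) - phi_11 rho(1)] / [1 - phi_11 rho(1)] = [0.6078 - (-0.4826)(-0.4826)] / [1 - (-0.4826)(-0.4826)]
         = 0.37489724 / 0.76709724 = 0.488722.
  Update: phi_21 = phi_11 - phi_22 phi_11 = -0.4826 - (0.488722)(-0.4826) = -0.246743.
Step k = 3:
  phi_33 = [rho(3) - phi_21 rho(2) - phi_22 rho(1)] / [1 - phi_21 rho(1) - phi_22 rho(2)]
    numerator   = -0.3473 - (-0.246743)(0.6078) - (0.488722)(-0.4826) = 0.03852747
    denominator = 1 - (-0.246743)(-0.4826) - (0.488722)(0.6078) = 0.58387674
  phi_33 = 0.03852747 / 0.58387674 = 0.066.
Therefore phi_{33} = 0.0660.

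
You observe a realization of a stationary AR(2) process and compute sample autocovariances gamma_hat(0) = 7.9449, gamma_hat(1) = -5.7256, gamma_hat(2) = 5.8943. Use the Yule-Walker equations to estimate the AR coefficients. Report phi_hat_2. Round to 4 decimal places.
\hat\phi_{2} = 0.4630

The Yule-Walker equations for an AR(p) process read, in matrix form,
  Gamma_p phi = r_p,   with   (Gamma_p)_{ij} = gamma(|i - j|),
                       (r_p)_i = gamma(i),   i,j = 1..p.
Substitute the sample gammas (Toeplitz matrix and right-hand side of size 2):
  Gamma_p = [[7.9449, -5.7256], [-5.7256, 7.9449]]
  r_p     = [-5.7256, 5.8943]
Written out:
  7.9449 phi_1 - 5.7256 phi_2 = -5.7256
  -5.7256 phi_1 + 7.9449 phi_2 = 5.8943
Solve by Cramer's rule:
  det = gamma(0)^2 - gamma(1)^2 = (7.9449)^2 - (-5.7256)^2 = 63.12143601 - 32.78249536 = 30.33894065
  phi_hat_1 = [gamma(1) gamma(0) - gamma(1) gamma(2)] / det = [(-5.7256)(7.9449) - (-5.7256)(5.8943)] / 30.33894065 = -11.74091536 / 30.33894065 = -0.387
  phi_hat_2 = [gamma(0) gamma(2) - gamma(1)^2] / det = [(7.9449)(5.8943) - (-5.7256)^2] / 30.33894065 = 14.04712871 / 30.33894065 = 0.463
So phi_hat = [-0.3870, 0.4630].
Therefore phi_hat_2 = 0.4630.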